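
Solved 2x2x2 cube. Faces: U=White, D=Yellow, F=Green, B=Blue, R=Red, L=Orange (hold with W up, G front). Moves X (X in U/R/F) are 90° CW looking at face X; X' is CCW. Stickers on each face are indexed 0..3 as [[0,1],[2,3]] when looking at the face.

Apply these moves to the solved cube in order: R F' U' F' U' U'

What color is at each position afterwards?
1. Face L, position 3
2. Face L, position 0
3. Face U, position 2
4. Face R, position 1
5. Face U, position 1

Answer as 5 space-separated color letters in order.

After move 1 (R): R=RRRR U=WGWG F=GYGY D=YBYB B=WBWB
After move 2 (F'): F=YYGG U=WGRR R=BRYR D=OOYB L=OGOW
After move 3 (U'): U=GRWR F=OGGG R=YYYR B=BRWB L=WBOW
After move 4 (F'): F=GGOG U=GRYY R=OYOR D=BWYB L=WROW
After move 5 (U'): U=RYGY F=WROG R=GGOR B=OYWB L=BROW
After move 6 (U'): U=YYRG F=BROG R=WROR B=GGWB L=OYOW
Query 1: L[3] = W
Query 2: L[0] = O
Query 3: U[2] = R
Query 4: R[1] = R
Query 5: U[1] = Y

Answer: W O R R Y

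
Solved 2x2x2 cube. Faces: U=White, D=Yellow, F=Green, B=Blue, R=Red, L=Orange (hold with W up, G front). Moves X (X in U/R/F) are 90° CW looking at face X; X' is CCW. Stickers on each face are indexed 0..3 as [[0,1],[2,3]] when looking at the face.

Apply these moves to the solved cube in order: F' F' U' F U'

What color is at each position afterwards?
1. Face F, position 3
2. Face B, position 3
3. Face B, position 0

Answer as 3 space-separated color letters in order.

After move 1 (F'): F=GGGG U=WWRR R=YRYR D=OOYY L=OWOW
After move 2 (F'): F=GGGG U=WWYY R=OROR D=WWYY L=OROR
After move 3 (U'): U=WYWY F=ORGG R=GGOR B=ORBB L=BBOR
After move 4 (F): F=GOGR U=WYRB R=WGYR D=OGYY L=BWOW
After move 5 (U'): U=YBWR F=BWGR R=GOYR B=WGBB L=OROW
Query 1: F[3] = R
Query 2: B[3] = B
Query 3: B[0] = W

Answer: R B W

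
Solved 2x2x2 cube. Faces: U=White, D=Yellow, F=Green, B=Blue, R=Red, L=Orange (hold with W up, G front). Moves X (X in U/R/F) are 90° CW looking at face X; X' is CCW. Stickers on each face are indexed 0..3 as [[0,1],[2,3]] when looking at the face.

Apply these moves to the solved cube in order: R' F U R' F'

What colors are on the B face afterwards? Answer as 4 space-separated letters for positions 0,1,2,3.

Answer: G Y R B

Derivation:
After move 1 (R'): R=RRRR U=WBWB F=GWGW D=YGYG B=YBYB
After move 2 (F): F=GGWW U=WBOO R=WRBR D=RRYG L=OYOG
After move 3 (U): U=OWOB F=WRWW R=YBBR B=OYYB L=GGOG
After move 4 (R'): R=BRYB U=OYOO F=WWWB D=RRYW B=GYRB
After move 5 (F'): F=WBWW U=OYBY R=RRRB D=GGYW L=GOOO
Query: B face = GYRB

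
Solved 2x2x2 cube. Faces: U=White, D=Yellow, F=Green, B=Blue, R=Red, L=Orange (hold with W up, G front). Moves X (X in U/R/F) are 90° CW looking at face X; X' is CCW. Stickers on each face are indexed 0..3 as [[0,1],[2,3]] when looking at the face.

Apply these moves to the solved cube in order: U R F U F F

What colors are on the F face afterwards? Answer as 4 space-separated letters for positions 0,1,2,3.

After move 1 (U): U=WWWW F=RRGG R=BBRR B=OOBB L=GGOO
After move 2 (R): R=RBRB U=WRWG F=RYGY D=YBYO B=WOWB
After move 3 (F): F=GRYY U=WROG R=WBGB D=RRYO L=GYOB
After move 4 (U): U=OWGR F=WBYY R=WOGB B=GYWB L=GROB
After move 5 (F): F=YWYB U=OWBR R=GORB D=GWYO L=GROR
After move 6 (F): F=YYBW U=OWRR R=BORB D=RGYO L=GGOW
Query: F face = YYBW

Answer: Y Y B W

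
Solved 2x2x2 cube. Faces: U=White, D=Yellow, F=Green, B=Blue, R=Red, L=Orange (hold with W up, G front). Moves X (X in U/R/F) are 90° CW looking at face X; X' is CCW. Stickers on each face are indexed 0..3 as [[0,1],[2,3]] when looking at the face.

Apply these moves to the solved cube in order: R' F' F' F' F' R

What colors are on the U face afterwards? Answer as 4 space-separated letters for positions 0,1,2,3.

Answer: W W W W

Derivation:
After move 1 (R'): R=RRRR U=WBWB F=GWGW D=YGYG B=YBYB
After move 2 (F'): F=WWGG U=WBRR R=GRYR D=OOYG L=OBOW
After move 3 (F'): F=WGWG U=WBGY R=OROR D=BWYG L=OROR
After move 4 (F'): F=GGWW U=WBOO R=WRBR D=RRYG L=OYOG
After move 5 (F'): F=GWGW U=WBWB R=RRRR D=YGYG L=OOOO
After move 6 (R): R=RRRR U=WWWW F=GGGG D=YYYY B=BBBB
Query: U face = WWWW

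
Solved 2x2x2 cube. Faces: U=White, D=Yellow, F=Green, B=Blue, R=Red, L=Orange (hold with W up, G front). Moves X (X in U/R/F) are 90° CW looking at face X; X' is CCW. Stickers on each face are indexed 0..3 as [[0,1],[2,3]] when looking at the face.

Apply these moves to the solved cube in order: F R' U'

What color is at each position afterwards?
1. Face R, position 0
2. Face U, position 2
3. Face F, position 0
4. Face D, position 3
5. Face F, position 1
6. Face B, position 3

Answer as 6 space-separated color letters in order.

Answer: G W O G Y B

Derivation:
After move 1 (F): F=GGGG U=WWOO R=WRWR D=RRYY L=OYOY
After move 2 (R'): R=RRWW U=WBOB F=GWGO D=RGYG B=YBRB
After move 3 (U'): U=BBWO F=OYGO R=GWWW B=RRRB L=YBOY
Query 1: R[0] = G
Query 2: U[2] = W
Query 3: F[0] = O
Query 4: D[3] = G
Query 5: F[1] = Y
Query 6: B[3] = B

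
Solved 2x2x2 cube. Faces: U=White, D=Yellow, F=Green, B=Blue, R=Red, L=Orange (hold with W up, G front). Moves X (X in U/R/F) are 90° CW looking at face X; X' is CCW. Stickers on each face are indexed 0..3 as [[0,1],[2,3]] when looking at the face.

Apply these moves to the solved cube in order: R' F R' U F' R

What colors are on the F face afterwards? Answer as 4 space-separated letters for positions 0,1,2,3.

After move 1 (R'): R=RRRR U=WBWB F=GWGW D=YGYG B=YBYB
After move 2 (F): F=GGWW U=WBOO R=WRBR D=RRYG L=OYOG
After move 3 (R'): R=RRWB U=WYOY F=GBWO D=RGYW B=GBRB
After move 4 (U): U=OWYY F=RRWO R=GBWB B=OYRB L=GBOG
After move 5 (F'): F=RORW U=OWGW R=GBRB D=BGYW L=GYOY
After move 6 (R): R=RGBB U=OOGW F=RGRW D=BRYO B=WYWB
Query: F face = RGRW

Answer: R G R W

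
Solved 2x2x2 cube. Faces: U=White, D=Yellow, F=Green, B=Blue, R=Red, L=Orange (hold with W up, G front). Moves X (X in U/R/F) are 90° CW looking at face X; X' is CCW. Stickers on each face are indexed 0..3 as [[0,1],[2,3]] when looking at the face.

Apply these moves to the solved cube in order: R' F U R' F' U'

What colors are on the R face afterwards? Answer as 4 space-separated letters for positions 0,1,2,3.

Answer: W B R B

Derivation:
After move 1 (R'): R=RRRR U=WBWB F=GWGW D=YGYG B=YBYB
After move 2 (F): F=GGWW U=WBOO R=WRBR D=RRYG L=OYOG
After move 3 (U): U=OWOB F=WRWW R=YBBR B=OYYB L=GGOG
After move 4 (R'): R=BRYB U=OYOO F=WWWB D=RRYW B=GYRB
After move 5 (F'): F=WBWW U=OYBY R=RRRB D=GGYW L=GOOO
After move 6 (U'): U=YYOB F=GOWW R=WBRB B=RRRB L=GYOO
Query: R face = WBRB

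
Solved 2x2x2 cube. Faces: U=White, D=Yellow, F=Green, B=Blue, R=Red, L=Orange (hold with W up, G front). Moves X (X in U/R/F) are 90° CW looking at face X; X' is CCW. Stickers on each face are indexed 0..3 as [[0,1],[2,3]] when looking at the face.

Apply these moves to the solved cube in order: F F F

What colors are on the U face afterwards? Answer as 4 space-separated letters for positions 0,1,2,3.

After move 1 (F): F=GGGG U=WWOO R=WRWR D=RRYY L=OYOY
After move 2 (F): F=GGGG U=WWYY R=OROR D=WWYY L=OROR
After move 3 (F): F=GGGG U=WWRR R=YRYR D=OOYY L=OWOW
Query: U face = WWRR

Answer: W W R R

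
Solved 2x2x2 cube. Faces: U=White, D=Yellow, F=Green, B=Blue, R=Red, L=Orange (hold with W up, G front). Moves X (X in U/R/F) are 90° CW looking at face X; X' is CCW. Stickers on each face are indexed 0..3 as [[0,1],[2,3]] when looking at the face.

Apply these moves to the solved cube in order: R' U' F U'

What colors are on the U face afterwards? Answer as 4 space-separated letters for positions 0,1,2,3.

After move 1 (R'): R=RRRR U=WBWB F=GWGW D=YGYG B=YBYB
After move 2 (U'): U=BBWW F=OOGW R=GWRR B=RRYB L=YBOO
After move 3 (F): F=GOWO U=BBOB R=WWWR D=RGYG L=YYOG
After move 4 (U'): U=BBBO F=YYWO R=GOWR B=WWYB L=RROG
Query: U face = BBBO

Answer: B B B O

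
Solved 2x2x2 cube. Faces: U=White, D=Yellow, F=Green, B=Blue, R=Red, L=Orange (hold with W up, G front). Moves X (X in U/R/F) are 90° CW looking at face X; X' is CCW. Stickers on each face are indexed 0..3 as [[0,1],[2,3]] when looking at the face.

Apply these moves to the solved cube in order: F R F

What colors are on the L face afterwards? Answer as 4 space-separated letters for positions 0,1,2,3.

Answer: O R O B

Derivation:
After move 1 (F): F=GGGG U=WWOO R=WRWR D=RRYY L=OYOY
After move 2 (R): R=WWRR U=WGOG F=GRGY D=RBYB B=OBWB
After move 3 (F): F=GGYR U=WGYY R=OWGR D=RWYB L=OROB
Query: L face = OROB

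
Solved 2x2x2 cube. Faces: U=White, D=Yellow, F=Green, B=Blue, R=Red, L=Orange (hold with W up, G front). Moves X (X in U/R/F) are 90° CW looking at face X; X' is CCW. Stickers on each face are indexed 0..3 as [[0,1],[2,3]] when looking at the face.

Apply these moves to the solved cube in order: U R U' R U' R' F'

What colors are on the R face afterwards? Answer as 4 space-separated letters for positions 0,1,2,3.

Answer: O Y Y B

Derivation:
After move 1 (U): U=WWWW F=RRGG R=BBRR B=OOBB L=GGOO
After move 2 (R): R=RBRB U=WRWG F=RYGY D=YBYO B=WOWB
After move 3 (U'): U=RGWW F=GGGY R=RYRB B=RBWB L=WOOO
After move 4 (R): R=RRBY U=RGWY F=GBGO D=YWYR B=WBGB
After move 5 (U'): U=GYRW F=WOGO R=GBBY B=RRGB L=WBOO
After move 6 (R'): R=BYGB U=GGRR F=WYGW D=YOYO B=RRWB
After move 7 (F'): F=YWWG U=GGBG R=OYYB D=BOYO L=WROR
Query: R face = OYYB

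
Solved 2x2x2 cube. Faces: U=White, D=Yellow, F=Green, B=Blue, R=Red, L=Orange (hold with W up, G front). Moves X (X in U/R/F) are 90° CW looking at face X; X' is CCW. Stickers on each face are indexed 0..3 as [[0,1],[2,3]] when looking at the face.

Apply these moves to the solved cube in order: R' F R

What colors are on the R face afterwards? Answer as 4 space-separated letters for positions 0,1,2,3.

After move 1 (R'): R=RRRR U=WBWB F=GWGW D=YGYG B=YBYB
After move 2 (F): F=GGWW U=WBOO R=WRBR D=RRYG L=OYOG
After move 3 (R): R=BWRR U=WGOW F=GRWG D=RYYY B=OBBB
Query: R face = BWRR

Answer: B W R R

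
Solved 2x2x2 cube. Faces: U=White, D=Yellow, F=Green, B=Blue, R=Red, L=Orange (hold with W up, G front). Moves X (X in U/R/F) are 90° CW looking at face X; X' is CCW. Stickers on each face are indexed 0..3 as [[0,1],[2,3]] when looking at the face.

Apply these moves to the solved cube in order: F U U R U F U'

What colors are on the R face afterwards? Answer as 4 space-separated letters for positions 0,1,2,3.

After move 1 (F): F=GGGG U=WWOO R=WRWR D=RRYY L=OYOY
After move 2 (U): U=OWOW F=WRGG R=BBWR B=OYBB L=GGOY
After move 3 (U): U=OOWW F=BBGG R=OYWR B=GGBB L=WROY
After move 4 (R): R=WORY U=OBWG F=BRGY D=RBYG B=WGOB
After move 5 (U): U=WOGB F=WOGY R=WGRY B=WROB L=BROY
After move 6 (F): F=GWYO U=WOYR R=GGBY D=RWYG L=BROB
After move 7 (U'): U=ORWY F=BRYO R=GWBY B=GGOB L=WROB
Query: R face = GWBY

Answer: G W B Y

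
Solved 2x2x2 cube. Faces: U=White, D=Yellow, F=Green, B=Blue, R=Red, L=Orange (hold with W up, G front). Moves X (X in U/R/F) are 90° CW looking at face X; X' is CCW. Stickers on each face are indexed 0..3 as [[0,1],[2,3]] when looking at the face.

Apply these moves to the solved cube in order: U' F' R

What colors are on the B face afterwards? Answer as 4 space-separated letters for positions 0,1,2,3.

After move 1 (U'): U=WWWW F=OOGG R=GGRR B=RRBB L=BBOO
After move 2 (F'): F=OGOG U=WWGR R=YGYR D=BOYY L=BWOW
After move 3 (R): R=YYRG U=WGGG F=OOOY D=BBYR B=RRWB
Query: B face = RRWB

Answer: R R W B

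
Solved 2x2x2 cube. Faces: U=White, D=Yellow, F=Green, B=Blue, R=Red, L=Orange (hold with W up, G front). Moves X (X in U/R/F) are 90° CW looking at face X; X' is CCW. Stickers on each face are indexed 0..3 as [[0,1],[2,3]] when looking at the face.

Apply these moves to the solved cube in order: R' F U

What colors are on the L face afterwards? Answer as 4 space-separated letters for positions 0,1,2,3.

After move 1 (R'): R=RRRR U=WBWB F=GWGW D=YGYG B=YBYB
After move 2 (F): F=GGWW U=WBOO R=WRBR D=RRYG L=OYOG
After move 3 (U): U=OWOB F=WRWW R=YBBR B=OYYB L=GGOG
Query: L face = GGOG

Answer: G G O G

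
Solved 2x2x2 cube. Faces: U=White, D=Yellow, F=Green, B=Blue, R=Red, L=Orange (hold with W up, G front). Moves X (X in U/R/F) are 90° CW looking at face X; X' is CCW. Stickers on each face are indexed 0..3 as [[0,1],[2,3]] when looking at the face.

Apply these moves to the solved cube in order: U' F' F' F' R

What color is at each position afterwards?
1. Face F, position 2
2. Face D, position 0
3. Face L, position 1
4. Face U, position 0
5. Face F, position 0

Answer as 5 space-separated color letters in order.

After move 1 (U'): U=WWWW F=OOGG R=GGRR B=RRBB L=BBOO
After move 2 (F'): F=OGOG U=WWGR R=YGYR D=BOYY L=BWOW
After move 3 (F'): F=GGOO U=WWYY R=OGBR D=WWYY L=BROG
After move 4 (F'): F=GOGO U=WWOB R=WGWR D=RGYY L=BYOY
After move 5 (R): R=WWRG U=WOOO F=GGGY D=RBYR B=BRWB
Query 1: F[2] = G
Query 2: D[0] = R
Query 3: L[1] = Y
Query 4: U[0] = W
Query 5: F[0] = G

Answer: G R Y W G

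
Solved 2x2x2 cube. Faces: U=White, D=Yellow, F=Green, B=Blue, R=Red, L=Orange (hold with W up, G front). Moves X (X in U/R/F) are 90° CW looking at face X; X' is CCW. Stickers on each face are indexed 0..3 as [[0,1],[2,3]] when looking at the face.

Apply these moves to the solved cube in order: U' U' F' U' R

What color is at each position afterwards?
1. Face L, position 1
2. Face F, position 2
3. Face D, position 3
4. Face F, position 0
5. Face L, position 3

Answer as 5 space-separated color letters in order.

Answer: G B Y R W

Derivation:
After move 1 (U'): U=WWWW F=OOGG R=GGRR B=RRBB L=BBOO
After move 2 (U'): U=WWWW F=BBGG R=OORR B=GGBB L=RROO
After move 3 (F'): F=BGBG U=WWOR R=YOYR D=ROYY L=RWOW
After move 4 (U'): U=WRWO F=RWBG R=BGYR B=YOBB L=GGOW
After move 5 (R): R=YBRG U=WWWG F=ROBY D=RBYY B=OORB
Query 1: L[1] = G
Query 2: F[2] = B
Query 3: D[3] = Y
Query 4: F[0] = R
Query 5: L[3] = W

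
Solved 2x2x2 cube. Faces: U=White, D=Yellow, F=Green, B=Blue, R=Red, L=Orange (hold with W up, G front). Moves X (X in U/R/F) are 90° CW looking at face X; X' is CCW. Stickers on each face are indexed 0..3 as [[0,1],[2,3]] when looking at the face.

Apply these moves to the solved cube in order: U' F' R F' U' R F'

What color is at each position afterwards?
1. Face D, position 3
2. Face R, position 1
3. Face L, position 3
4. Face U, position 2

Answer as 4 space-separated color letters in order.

Answer: B O W B

Derivation:
After move 1 (U'): U=WWWW F=OOGG R=GGRR B=RRBB L=BBOO
After move 2 (F'): F=OGOG U=WWGR R=YGYR D=BOYY L=BWOW
After move 3 (R): R=YYRG U=WGGG F=OOOY D=BBYR B=RRWB
After move 4 (F'): F=OYOO U=WGYR R=BYBG D=WWYR L=BGOG
After move 5 (U'): U=GRWY F=BGOO R=OYBG B=BYWB L=RROG
After move 6 (R): R=BOGY U=GGWO F=BWOR D=WWYB B=YYRB
After move 7 (F'): F=WRBO U=GGBG R=WOWY D=RGYB L=ROOW
Query 1: D[3] = B
Query 2: R[1] = O
Query 3: L[3] = W
Query 4: U[2] = B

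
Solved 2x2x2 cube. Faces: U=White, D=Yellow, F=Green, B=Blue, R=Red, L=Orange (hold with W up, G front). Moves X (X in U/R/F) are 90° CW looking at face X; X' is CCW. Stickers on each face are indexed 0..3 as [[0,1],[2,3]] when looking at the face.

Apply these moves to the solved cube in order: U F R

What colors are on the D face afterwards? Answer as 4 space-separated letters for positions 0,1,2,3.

Answer: R B Y O

Derivation:
After move 1 (U): U=WWWW F=RRGG R=BBRR B=OOBB L=GGOO
After move 2 (F): F=GRGR U=WWOG R=WBWR D=RBYY L=GYOY
After move 3 (R): R=WWRB U=WROR F=GBGY D=RBYO B=GOWB
Query: D face = RBYO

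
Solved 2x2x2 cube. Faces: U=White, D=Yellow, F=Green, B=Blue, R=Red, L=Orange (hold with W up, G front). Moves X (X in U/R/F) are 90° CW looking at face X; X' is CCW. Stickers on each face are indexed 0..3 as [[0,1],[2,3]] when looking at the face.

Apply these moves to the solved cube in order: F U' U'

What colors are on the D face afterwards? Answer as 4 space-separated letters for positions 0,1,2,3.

Answer: R R Y Y

Derivation:
After move 1 (F): F=GGGG U=WWOO R=WRWR D=RRYY L=OYOY
After move 2 (U'): U=WOWO F=OYGG R=GGWR B=WRBB L=BBOY
After move 3 (U'): U=OOWW F=BBGG R=OYWR B=GGBB L=WROY
Query: D face = RRYY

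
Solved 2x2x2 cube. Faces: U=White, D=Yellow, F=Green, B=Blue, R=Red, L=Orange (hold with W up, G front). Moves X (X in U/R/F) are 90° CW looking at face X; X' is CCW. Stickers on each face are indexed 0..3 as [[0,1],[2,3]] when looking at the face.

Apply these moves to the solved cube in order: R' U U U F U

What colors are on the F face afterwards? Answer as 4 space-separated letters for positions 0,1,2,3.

Answer: W W W O

Derivation:
After move 1 (R'): R=RRRR U=WBWB F=GWGW D=YGYG B=YBYB
After move 2 (U): U=WWBB F=RRGW R=YBRR B=OOYB L=GWOO
After move 3 (U): U=BWBW F=YBGW R=OORR B=GWYB L=RROO
After move 4 (U): U=BBWW F=OOGW R=GWRR B=RRYB L=YBOO
After move 5 (F): F=GOWO U=BBOB R=WWWR D=RGYG L=YYOG
After move 6 (U): U=OBBB F=WWWO R=RRWR B=YYYB L=GOOG
Query: F face = WWWO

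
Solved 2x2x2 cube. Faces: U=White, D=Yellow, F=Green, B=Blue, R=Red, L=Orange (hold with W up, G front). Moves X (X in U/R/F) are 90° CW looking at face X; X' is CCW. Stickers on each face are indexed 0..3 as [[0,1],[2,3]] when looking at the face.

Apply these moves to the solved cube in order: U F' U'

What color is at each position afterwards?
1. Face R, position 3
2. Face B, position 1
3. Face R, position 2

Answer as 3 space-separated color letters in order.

Answer: R B Y

Derivation:
After move 1 (U): U=WWWW F=RRGG R=BBRR B=OOBB L=GGOO
After move 2 (F'): F=RGRG U=WWBR R=YBYR D=GOYY L=GWOW
After move 3 (U'): U=WRWB F=GWRG R=RGYR B=YBBB L=OOOW
Query 1: R[3] = R
Query 2: B[1] = B
Query 3: R[2] = Y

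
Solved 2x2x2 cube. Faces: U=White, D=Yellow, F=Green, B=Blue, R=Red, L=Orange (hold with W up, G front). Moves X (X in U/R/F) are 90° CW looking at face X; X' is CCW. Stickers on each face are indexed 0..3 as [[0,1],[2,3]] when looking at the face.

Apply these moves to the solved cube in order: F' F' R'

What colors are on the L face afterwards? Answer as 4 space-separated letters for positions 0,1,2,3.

After move 1 (F'): F=GGGG U=WWRR R=YRYR D=OOYY L=OWOW
After move 2 (F'): F=GGGG U=WWYY R=OROR D=WWYY L=OROR
After move 3 (R'): R=RROO U=WBYB F=GWGY D=WGYG B=YBWB
Query: L face = OROR

Answer: O R O R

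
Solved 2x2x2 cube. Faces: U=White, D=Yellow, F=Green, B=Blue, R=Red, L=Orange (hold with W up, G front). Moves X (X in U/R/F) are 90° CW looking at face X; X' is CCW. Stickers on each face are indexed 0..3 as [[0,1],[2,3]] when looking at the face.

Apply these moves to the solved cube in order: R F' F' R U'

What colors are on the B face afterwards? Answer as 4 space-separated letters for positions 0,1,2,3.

Answer: O O G B

Derivation:
After move 1 (R): R=RRRR U=WGWG F=GYGY D=YBYB B=WBWB
After move 2 (F'): F=YYGG U=WGRR R=BRYR D=OOYB L=OGOW
After move 3 (F'): F=YGYG U=WGBY R=OROR D=GWYB L=OROR
After move 4 (R): R=OORR U=WGBG F=YWYB D=GWYW B=YBGB
After move 5 (U'): U=GGWB F=ORYB R=YWRR B=OOGB L=YBOR
Query: B face = OOGB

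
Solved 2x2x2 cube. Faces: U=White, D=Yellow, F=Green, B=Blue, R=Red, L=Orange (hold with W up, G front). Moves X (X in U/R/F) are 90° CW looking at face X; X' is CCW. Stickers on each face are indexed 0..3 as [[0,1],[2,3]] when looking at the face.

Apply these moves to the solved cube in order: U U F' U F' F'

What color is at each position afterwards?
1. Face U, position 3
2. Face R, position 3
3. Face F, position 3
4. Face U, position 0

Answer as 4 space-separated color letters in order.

After move 1 (U): U=WWWW F=RRGG R=BBRR B=OOBB L=GGOO
After move 2 (U): U=WWWW F=BBGG R=OORR B=GGBB L=RROO
After move 3 (F'): F=BGBG U=WWOR R=YOYR D=ROYY L=RWOW
After move 4 (U): U=OWRW F=YOBG R=GGYR B=RWBB L=BGOW
After move 5 (F'): F=OGYB U=OWGY R=OGRR D=GWYY L=BWOR
After move 6 (F'): F=GBOY U=OWOR R=WGGR D=WRYY L=BYOG
Query 1: U[3] = R
Query 2: R[3] = R
Query 3: F[3] = Y
Query 4: U[0] = O

Answer: R R Y O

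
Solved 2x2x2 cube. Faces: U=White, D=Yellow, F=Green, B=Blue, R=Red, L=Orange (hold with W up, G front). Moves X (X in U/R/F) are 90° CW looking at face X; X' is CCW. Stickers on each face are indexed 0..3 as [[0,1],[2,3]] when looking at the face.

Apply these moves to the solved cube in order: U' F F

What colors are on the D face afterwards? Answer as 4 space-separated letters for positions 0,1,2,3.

Answer: W W Y Y

Derivation:
After move 1 (U'): U=WWWW F=OOGG R=GGRR B=RRBB L=BBOO
After move 2 (F): F=GOGO U=WWOB R=WGWR D=RGYY L=BYOY
After move 3 (F): F=GGOO U=WWYY R=OGBR D=WWYY L=BROG
Query: D face = WWYY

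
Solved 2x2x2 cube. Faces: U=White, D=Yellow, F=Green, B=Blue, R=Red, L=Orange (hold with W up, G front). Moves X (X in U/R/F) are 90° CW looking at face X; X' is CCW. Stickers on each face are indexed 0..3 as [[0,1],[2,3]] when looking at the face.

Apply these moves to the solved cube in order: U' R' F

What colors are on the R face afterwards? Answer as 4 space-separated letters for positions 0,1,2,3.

Answer: W R R R

Derivation:
After move 1 (U'): U=WWWW F=OOGG R=GGRR B=RRBB L=BBOO
After move 2 (R'): R=GRGR U=WBWR F=OWGW D=YOYG B=YRYB
After move 3 (F): F=GOWW U=WBOB R=WRRR D=GGYG L=BYOO
Query: R face = WRRR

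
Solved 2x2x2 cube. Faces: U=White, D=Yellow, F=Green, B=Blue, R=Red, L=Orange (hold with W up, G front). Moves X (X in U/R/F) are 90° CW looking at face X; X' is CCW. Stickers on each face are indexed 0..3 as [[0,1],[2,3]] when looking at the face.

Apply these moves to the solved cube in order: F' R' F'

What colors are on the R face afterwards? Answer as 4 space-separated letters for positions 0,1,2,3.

After move 1 (F'): F=GGGG U=WWRR R=YRYR D=OOYY L=OWOW
After move 2 (R'): R=RRYY U=WBRB F=GWGR D=OGYG B=YBOB
After move 3 (F'): F=WRGG U=WBRY R=GROY D=WWYG L=OBOR
Query: R face = GROY

Answer: G R O Y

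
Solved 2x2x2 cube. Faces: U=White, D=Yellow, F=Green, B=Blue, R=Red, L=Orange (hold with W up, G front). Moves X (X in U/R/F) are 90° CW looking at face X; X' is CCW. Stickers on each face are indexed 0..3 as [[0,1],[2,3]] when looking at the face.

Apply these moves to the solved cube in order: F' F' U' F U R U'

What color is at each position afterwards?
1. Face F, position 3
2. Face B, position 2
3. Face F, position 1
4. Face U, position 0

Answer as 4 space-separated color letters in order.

After move 1 (F'): F=GGGG U=WWRR R=YRYR D=OOYY L=OWOW
After move 2 (F'): F=GGGG U=WWYY R=OROR D=WWYY L=OROR
After move 3 (U'): U=WYWY F=ORGG R=GGOR B=ORBB L=BBOR
After move 4 (F): F=GOGR U=WYRB R=WGYR D=OGYY L=BWOW
After move 5 (U): U=RWBY F=WGGR R=ORYR B=BWBB L=GOOW
After move 6 (R): R=YORR U=RGBR F=WGGY D=OBYB B=YWWB
After move 7 (U'): U=GRRB F=GOGY R=WGRR B=YOWB L=YWOW
Query 1: F[3] = Y
Query 2: B[2] = W
Query 3: F[1] = O
Query 4: U[0] = G

Answer: Y W O G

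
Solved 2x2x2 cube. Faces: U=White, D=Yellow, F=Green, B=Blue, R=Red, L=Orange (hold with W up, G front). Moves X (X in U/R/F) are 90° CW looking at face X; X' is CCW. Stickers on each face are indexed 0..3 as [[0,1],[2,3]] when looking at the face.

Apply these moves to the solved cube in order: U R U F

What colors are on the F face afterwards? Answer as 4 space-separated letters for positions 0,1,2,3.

After move 1 (U): U=WWWW F=RRGG R=BBRR B=OOBB L=GGOO
After move 2 (R): R=RBRB U=WRWG F=RYGY D=YBYO B=WOWB
After move 3 (U): U=WWGR F=RBGY R=WORB B=GGWB L=RYOO
After move 4 (F): F=GRYB U=WWOY R=GORB D=RWYO L=RYOB
Query: F face = GRYB

Answer: G R Y B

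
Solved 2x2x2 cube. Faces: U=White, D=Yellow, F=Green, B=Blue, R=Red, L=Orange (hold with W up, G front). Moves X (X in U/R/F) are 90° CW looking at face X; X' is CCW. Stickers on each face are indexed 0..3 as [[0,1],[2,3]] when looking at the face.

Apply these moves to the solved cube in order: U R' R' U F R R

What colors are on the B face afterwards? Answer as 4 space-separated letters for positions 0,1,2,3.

After move 1 (U): U=WWWW F=RRGG R=BBRR B=OOBB L=GGOO
After move 2 (R'): R=BRBR U=WBWO F=RWGW D=YRYG B=YOYB
After move 3 (R'): R=RRBB U=WYWY F=RBGO D=YWYW B=GORB
After move 4 (U): U=WWYY F=RRGO R=GOBB B=GGRB L=RBOO
After move 5 (F): F=GROR U=WWOB R=YOYB D=BGYW L=RYOW
After move 6 (R): R=YYBO U=WROR F=GGOW D=BRYG B=BGWB
After move 7 (R): R=BYOY U=WGOW F=GROG D=BWYB B=RGRB
Query: B face = RGRB

Answer: R G R B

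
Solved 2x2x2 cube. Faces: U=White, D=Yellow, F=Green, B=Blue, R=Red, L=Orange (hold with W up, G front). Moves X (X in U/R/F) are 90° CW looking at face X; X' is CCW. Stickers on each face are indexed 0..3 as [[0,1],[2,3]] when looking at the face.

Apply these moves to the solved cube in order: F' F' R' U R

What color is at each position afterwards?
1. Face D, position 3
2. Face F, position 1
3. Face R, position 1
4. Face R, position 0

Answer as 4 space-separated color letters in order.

Answer: O G Y O

Derivation:
After move 1 (F'): F=GGGG U=WWRR R=YRYR D=OOYY L=OWOW
After move 2 (F'): F=GGGG U=WWYY R=OROR D=WWYY L=OROR
After move 3 (R'): R=RROO U=WBYB F=GWGY D=WGYG B=YBWB
After move 4 (U): U=YWBB F=RRGY R=YBOO B=ORWB L=GWOR
After move 5 (R): R=OYOB U=YRBY F=RGGG D=WWYO B=BRWB
Query 1: D[3] = O
Query 2: F[1] = G
Query 3: R[1] = Y
Query 4: R[0] = O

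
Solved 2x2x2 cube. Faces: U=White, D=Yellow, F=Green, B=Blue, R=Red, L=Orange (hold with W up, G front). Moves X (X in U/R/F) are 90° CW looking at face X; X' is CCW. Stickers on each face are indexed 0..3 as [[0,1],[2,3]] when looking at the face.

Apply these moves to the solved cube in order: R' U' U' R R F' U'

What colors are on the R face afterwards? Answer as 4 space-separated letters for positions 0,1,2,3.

Answer: Y G Y O

Derivation:
After move 1 (R'): R=RRRR U=WBWB F=GWGW D=YGYG B=YBYB
After move 2 (U'): U=BBWW F=OOGW R=GWRR B=RRYB L=YBOO
After move 3 (U'): U=BWBW F=YBGW R=OORR B=GWYB L=RROO
After move 4 (R): R=RORO U=BBBW F=YGGG D=YYYG B=WWWB
After move 5 (R): R=RROO U=BGBG F=YYGG D=YWYW B=WWBB
After move 6 (F'): F=YGYG U=BGRO R=WRYO D=ROYW L=RGOB
After move 7 (U'): U=GOBR F=RGYG R=YGYO B=WRBB L=WWOB
Query: R face = YGYO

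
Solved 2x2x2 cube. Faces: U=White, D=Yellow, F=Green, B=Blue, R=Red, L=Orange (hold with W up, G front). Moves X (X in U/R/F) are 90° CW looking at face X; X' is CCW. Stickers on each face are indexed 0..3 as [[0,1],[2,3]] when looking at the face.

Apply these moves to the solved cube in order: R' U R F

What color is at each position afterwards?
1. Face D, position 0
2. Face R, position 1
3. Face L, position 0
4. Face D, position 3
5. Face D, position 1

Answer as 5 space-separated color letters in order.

After move 1 (R'): R=RRRR U=WBWB F=GWGW D=YGYG B=YBYB
After move 2 (U): U=WWBB F=RRGW R=YBRR B=OOYB L=GWOO
After move 3 (R): R=RYRB U=WRBW F=RGGG D=YYYO B=BOWB
After move 4 (F): F=GRGG U=WROW R=BYWB D=RRYO L=GYOY
Query 1: D[0] = R
Query 2: R[1] = Y
Query 3: L[0] = G
Query 4: D[3] = O
Query 5: D[1] = R

Answer: R Y G O R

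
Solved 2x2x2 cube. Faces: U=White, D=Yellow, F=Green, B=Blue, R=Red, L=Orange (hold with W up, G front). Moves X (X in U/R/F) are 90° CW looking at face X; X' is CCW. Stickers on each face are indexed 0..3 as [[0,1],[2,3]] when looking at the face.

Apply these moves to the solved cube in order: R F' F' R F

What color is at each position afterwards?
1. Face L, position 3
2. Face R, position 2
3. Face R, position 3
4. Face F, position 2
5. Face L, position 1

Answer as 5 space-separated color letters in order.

Answer: W G R B G

Derivation:
After move 1 (R): R=RRRR U=WGWG F=GYGY D=YBYB B=WBWB
After move 2 (F'): F=YYGG U=WGRR R=BRYR D=OOYB L=OGOW
After move 3 (F'): F=YGYG U=WGBY R=OROR D=GWYB L=OROR
After move 4 (R): R=OORR U=WGBG F=YWYB D=GWYW B=YBGB
After move 5 (F): F=YYBW U=WGRR R=BOGR D=ROYW L=OGOW
Query 1: L[3] = W
Query 2: R[2] = G
Query 3: R[3] = R
Query 4: F[2] = B
Query 5: L[1] = G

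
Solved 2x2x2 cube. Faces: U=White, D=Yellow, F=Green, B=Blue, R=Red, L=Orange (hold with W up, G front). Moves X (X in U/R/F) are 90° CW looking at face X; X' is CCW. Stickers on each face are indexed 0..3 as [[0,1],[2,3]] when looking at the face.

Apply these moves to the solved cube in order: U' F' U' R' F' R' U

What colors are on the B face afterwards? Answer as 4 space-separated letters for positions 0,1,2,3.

After move 1 (U'): U=WWWW F=OOGG R=GGRR B=RRBB L=BBOO
After move 2 (F'): F=OGOG U=WWGR R=YGYR D=BOYY L=BWOW
After move 3 (U'): U=WRWG F=BWOG R=OGYR B=YGBB L=RROW
After move 4 (R'): R=GROY U=WBWY F=BROG D=BWYG B=YGOB
After move 5 (F'): F=RGBO U=WBGO R=WRBY D=RWYG L=RYOW
After move 6 (R'): R=RYWB U=WOGY F=RBBO D=RGYO B=GGWB
After move 7 (U): U=GWYO F=RYBO R=GGWB B=RYWB L=RBOW
Query: B face = RYWB

Answer: R Y W B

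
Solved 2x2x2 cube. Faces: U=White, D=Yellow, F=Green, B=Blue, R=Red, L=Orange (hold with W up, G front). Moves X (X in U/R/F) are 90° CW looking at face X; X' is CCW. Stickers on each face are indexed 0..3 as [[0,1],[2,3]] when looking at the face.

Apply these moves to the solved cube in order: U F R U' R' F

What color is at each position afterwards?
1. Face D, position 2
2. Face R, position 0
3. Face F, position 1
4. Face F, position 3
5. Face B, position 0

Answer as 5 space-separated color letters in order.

After move 1 (U): U=WWWW F=RRGG R=BBRR B=OOBB L=GGOO
After move 2 (F): F=GRGR U=WWOG R=WBWR D=RBYY L=GYOY
After move 3 (R): R=WWRB U=WROR F=GBGY D=RBYO B=GOWB
After move 4 (U'): U=RRWO F=GYGY R=GBRB B=WWWB L=GOOY
After move 5 (R'): R=BBGR U=RWWW F=GRGO D=RYYY B=OWBB
After move 6 (F): F=GGOR U=RWYO R=WBWR D=GBYY L=GROY
Query 1: D[2] = Y
Query 2: R[0] = W
Query 3: F[1] = G
Query 4: F[3] = R
Query 5: B[0] = O

Answer: Y W G R O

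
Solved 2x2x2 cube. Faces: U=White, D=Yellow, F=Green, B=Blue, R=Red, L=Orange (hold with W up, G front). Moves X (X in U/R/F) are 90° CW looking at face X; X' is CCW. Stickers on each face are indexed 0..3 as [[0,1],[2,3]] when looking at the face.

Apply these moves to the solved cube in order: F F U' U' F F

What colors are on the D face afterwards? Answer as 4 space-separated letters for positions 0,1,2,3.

Answer: W W Y Y

Derivation:
After move 1 (F): F=GGGG U=WWOO R=WRWR D=RRYY L=OYOY
After move 2 (F): F=GGGG U=WWYY R=OROR D=WWYY L=OROR
After move 3 (U'): U=WYWY F=ORGG R=GGOR B=ORBB L=BBOR
After move 4 (U'): U=YYWW F=BBGG R=OROR B=GGBB L=OROR
After move 5 (F): F=GBGB U=YYRR R=WRWR D=OOYY L=OWOW
After move 6 (F): F=GGBB U=YYWW R=RRRR D=WWYY L=OOOO
Query: D face = WWYY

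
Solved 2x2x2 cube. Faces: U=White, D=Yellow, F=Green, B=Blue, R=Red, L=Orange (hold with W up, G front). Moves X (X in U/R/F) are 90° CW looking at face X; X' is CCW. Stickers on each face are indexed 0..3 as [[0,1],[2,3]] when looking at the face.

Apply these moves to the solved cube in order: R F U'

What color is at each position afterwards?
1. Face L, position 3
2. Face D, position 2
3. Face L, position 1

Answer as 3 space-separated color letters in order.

Answer: B Y B

Derivation:
After move 1 (R): R=RRRR U=WGWG F=GYGY D=YBYB B=WBWB
After move 2 (F): F=GGYY U=WGOO R=WRGR D=RRYB L=OYOB
After move 3 (U'): U=GOWO F=OYYY R=GGGR B=WRWB L=WBOB
Query 1: L[3] = B
Query 2: D[2] = Y
Query 3: L[1] = B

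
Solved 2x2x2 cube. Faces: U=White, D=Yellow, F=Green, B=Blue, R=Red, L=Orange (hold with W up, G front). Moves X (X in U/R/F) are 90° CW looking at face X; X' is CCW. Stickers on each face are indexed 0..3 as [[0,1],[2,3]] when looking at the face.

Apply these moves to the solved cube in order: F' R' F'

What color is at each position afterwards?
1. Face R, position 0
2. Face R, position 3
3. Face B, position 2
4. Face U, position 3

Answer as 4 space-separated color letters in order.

Answer: G Y O Y

Derivation:
After move 1 (F'): F=GGGG U=WWRR R=YRYR D=OOYY L=OWOW
After move 2 (R'): R=RRYY U=WBRB F=GWGR D=OGYG B=YBOB
After move 3 (F'): F=WRGG U=WBRY R=GROY D=WWYG L=OBOR
Query 1: R[0] = G
Query 2: R[3] = Y
Query 3: B[2] = O
Query 4: U[3] = Y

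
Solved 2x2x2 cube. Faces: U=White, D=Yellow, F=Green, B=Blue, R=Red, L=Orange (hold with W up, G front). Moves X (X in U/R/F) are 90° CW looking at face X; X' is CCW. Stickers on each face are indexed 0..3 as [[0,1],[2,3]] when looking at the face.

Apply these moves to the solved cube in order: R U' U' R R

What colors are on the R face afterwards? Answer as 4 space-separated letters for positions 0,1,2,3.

After move 1 (R): R=RRRR U=WGWG F=GYGY D=YBYB B=WBWB
After move 2 (U'): U=GGWW F=OOGY R=GYRR B=RRWB L=WBOO
After move 3 (U'): U=GWGW F=WBGY R=OORR B=GYWB L=RROO
After move 4 (R): R=RORO U=GBGY F=WBGB D=YWYG B=WYWB
After move 5 (R): R=RROO U=GBGB F=WWGG D=YWYW B=YYBB
Query: R face = RROO

Answer: R R O O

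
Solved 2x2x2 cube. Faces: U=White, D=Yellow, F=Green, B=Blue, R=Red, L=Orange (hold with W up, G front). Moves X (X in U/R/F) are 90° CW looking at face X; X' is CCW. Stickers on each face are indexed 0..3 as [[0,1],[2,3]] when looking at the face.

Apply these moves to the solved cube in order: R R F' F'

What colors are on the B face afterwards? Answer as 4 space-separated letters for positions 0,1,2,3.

After move 1 (R): R=RRRR U=WGWG F=GYGY D=YBYB B=WBWB
After move 2 (R): R=RRRR U=WYWY F=GBGB D=YWYW B=GBGB
After move 3 (F'): F=BBGG U=WYRR R=WRYR D=OOYW L=OYOW
After move 4 (F'): F=BGBG U=WYWY R=OROR D=YWYW L=OROR
Query: B face = GBGB

Answer: G B G B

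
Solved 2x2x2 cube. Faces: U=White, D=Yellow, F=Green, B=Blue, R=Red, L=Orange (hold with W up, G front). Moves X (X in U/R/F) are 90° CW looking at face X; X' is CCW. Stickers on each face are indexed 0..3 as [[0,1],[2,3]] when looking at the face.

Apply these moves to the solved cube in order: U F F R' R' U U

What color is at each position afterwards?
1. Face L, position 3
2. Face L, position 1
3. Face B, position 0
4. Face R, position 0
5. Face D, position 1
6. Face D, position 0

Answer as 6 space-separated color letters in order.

Answer: B G G G W W

Derivation:
After move 1 (U): U=WWWW F=RRGG R=BBRR B=OOBB L=GGOO
After move 2 (F): F=GRGR U=WWOG R=WBWR D=RBYY L=GYOY
After move 3 (F): F=GGRR U=WWYY R=OBGR D=WWYY L=GROB
After move 4 (R'): R=BROG U=WBYO F=GWRY D=WGYR B=YOWB
After move 5 (R'): R=RGBO U=WWYY F=GBRO D=WWYY B=ROGB
After move 6 (U): U=YWYW F=RGRO R=ROBO B=GRGB L=GBOB
After move 7 (U): U=YYWW F=RORO R=GRBO B=GBGB L=RGOB
Query 1: L[3] = B
Query 2: L[1] = G
Query 3: B[0] = G
Query 4: R[0] = G
Query 5: D[1] = W
Query 6: D[0] = W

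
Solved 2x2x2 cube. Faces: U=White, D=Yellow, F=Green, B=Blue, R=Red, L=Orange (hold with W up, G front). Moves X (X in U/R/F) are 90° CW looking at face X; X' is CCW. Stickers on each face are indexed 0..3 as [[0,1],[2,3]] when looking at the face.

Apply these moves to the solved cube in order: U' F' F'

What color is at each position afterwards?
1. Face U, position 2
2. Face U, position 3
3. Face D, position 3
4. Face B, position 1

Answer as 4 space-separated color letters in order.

Answer: Y Y Y R

Derivation:
After move 1 (U'): U=WWWW F=OOGG R=GGRR B=RRBB L=BBOO
After move 2 (F'): F=OGOG U=WWGR R=YGYR D=BOYY L=BWOW
After move 3 (F'): F=GGOO U=WWYY R=OGBR D=WWYY L=BROG
Query 1: U[2] = Y
Query 2: U[3] = Y
Query 3: D[3] = Y
Query 4: B[1] = R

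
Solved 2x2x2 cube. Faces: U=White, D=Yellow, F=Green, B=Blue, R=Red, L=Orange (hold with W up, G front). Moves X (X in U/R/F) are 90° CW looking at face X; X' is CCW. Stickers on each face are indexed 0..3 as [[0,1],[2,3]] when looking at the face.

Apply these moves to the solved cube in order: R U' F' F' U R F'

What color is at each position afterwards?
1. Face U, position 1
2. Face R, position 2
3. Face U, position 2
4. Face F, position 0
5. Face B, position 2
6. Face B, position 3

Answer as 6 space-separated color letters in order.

After move 1 (R): R=RRRR U=WGWG F=GYGY D=YBYB B=WBWB
After move 2 (U'): U=GGWW F=OOGY R=GYRR B=RRWB L=WBOO
After move 3 (F'): F=OYOG U=GGGR R=BYYR D=BOYB L=WWOW
After move 4 (F'): F=YGOO U=GGBY R=OYBR D=WWYB L=WROG
After move 5 (U): U=BGYG F=OYOO R=RRBR B=WRWB L=YGOG
After move 6 (R): R=BRRR U=BYYO F=OWOB D=WWYW B=GRGB
After move 7 (F'): F=WBOO U=BYBR R=WRWR D=GGYW L=YOOY
Query 1: U[1] = Y
Query 2: R[2] = W
Query 3: U[2] = B
Query 4: F[0] = W
Query 5: B[2] = G
Query 6: B[3] = B

Answer: Y W B W G B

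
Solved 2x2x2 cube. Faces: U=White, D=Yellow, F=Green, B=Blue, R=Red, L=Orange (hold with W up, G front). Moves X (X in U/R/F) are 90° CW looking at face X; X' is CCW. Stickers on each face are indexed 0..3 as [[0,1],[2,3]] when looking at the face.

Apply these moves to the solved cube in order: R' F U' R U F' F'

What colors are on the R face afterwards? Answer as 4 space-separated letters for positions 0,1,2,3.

After move 1 (R'): R=RRRR U=WBWB F=GWGW D=YGYG B=YBYB
After move 2 (F): F=GGWW U=WBOO R=WRBR D=RRYG L=OYOG
After move 3 (U'): U=BOWO F=OYWW R=GGBR B=WRYB L=YBOG
After move 4 (R): R=BGRG U=BYWW F=ORWG D=RYYW B=OROB
After move 5 (U): U=WBWY F=BGWG R=ORRG B=YBOB L=OROG
After move 6 (F'): F=GGBW U=WBOR R=YRRG D=RGYW L=OYOW
After move 7 (F'): F=GWGB U=WBYR R=GRRG D=YWYW L=OROO
Query: R face = GRRG

Answer: G R R G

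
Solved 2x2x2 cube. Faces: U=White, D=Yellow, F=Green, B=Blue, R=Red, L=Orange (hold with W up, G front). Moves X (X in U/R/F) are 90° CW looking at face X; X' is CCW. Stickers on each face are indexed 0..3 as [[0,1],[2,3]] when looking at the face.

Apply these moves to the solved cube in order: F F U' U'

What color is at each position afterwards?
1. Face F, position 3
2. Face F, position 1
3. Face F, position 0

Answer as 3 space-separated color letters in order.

Answer: G B B

Derivation:
After move 1 (F): F=GGGG U=WWOO R=WRWR D=RRYY L=OYOY
After move 2 (F): F=GGGG U=WWYY R=OROR D=WWYY L=OROR
After move 3 (U'): U=WYWY F=ORGG R=GGOR B=ORBB L=BBOR
After move 4 (U'): U=YYWW F=BBGG R=OROR B=GGBB L=OROR
Query 1: F[3] = G
Query 2: F[1] = B
Query 3: F[0] = B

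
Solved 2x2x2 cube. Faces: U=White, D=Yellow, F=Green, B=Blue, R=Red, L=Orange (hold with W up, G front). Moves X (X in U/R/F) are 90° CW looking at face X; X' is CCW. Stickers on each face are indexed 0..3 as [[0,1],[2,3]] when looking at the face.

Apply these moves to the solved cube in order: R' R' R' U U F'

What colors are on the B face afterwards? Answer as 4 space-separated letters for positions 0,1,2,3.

After move 1 (R'): R=RRRR U=WBWB F=GWGW D=YGYG B=YBYB
After move 2 (R'): R=RRRR U=WYWY F=GBGB D=YWYW B=GBGB
After move 3 (R'): R=RRRR U=WGWG F=GYGY D=YBYB B=WBWB
After move 4 (U): U=WWGG F=RRGY R=WBRR B=OOWB L=GYOO
After move 5 (U): U=GWGW F=WBGY R=OORR B=GYWB L=RROO
After move 6 (F'): F=BYWG U=GWOR R=BOYR D=ROYB L=RWOG
Query: B face = GYWB

Answer: G Y W B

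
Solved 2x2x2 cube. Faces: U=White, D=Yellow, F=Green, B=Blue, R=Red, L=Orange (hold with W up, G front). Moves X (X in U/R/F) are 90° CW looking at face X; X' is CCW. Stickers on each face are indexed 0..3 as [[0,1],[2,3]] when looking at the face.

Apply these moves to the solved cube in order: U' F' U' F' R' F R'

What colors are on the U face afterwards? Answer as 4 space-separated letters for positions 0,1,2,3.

Answer: W W W Y

Derivation:
After move 1 (U'): U=WWWW F=OOGG R=GGRR B=RRBB L=BBOO
After move 2 (F'): F=OGOG U=WWGR R=YGYR D=BOYY L=BWOW
After move 3 (U'): U=WRWG F=BWOG R=OGYR B=YGBB L=RROW
After move 4 (F'): F=WGBO U=WROY R=OGBR D=RWYY L=RGOW
After move 5 (R'): R=GROB U=WBOY F=WRBY D=RGYO B=YGWB
After move 6 (F): F=BWYR U=WBWG R=ORYB D=OGYO L=RROG
After move 7 (R'): R=RBOY U=WWWY F=BBYG D=OWYR B=OGGB
Query: U face = WWWY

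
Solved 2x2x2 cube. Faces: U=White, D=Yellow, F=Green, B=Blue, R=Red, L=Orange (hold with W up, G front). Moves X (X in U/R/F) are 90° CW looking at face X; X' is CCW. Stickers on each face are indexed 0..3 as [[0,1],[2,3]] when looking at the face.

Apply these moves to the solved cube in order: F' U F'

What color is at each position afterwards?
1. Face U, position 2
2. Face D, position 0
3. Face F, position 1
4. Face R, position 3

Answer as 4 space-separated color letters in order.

After move 1 (F'): F=GGGG U=WWRR R=YRYR D=OOYY L=OWOW
After move 2 (U): U=RWRW F=YRGG R=BBYR B=OWBB L=GGOW
After move 3 (F'): F=RGYG U=RWBY R=OBOR D=GWYY L=GWOR
Query 1: U[2] = B
Query 2: D[0] = G
Query 3: F[1] = G
Query 4: R[3] = R

Answer: B G G R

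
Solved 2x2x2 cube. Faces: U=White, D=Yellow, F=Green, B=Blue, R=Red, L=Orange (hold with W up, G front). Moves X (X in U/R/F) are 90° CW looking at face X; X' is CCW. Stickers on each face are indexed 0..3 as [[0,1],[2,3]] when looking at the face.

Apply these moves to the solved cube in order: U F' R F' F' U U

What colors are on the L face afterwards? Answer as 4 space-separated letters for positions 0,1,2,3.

Answer: W Y O Y

Derivation:
After move 1 (U): U=WWWW F=RRGG R=BBRR B=OOBB L=GGOO
After move 2 (F'): F=RGRG U=WWBR R=YBYR D=GOYY L=GWOW
After move 3 (R): R=YYRB U=WGBG F=RORY D=GBYO B=ROWB
After move 4 (F'): F=OYRR U=WGYR R=BYGB D=WWYO L=GGOB
After move 5 (F'): F=YROR U=WGBG R=WYWB D=GBYO L=GROY
After move 6 (U): U=BWGG F=WYOR R=ROWB B=GRWB L=YROY
After move 7 (U): U=GBGW F=ROOR R=GRWB B=YRWB L=WYOY
Query: L face = WYOY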